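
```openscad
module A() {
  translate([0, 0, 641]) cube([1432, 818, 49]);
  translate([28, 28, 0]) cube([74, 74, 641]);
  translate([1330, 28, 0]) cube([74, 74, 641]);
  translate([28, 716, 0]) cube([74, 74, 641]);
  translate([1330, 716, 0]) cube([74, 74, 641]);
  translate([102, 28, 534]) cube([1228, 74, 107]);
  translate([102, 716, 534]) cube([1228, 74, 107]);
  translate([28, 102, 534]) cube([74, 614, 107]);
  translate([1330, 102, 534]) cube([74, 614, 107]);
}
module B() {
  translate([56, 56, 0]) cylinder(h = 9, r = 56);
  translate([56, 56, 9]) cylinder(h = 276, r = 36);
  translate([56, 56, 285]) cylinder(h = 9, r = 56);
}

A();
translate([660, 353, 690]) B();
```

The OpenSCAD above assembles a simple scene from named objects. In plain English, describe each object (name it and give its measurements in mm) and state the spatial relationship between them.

A is a table with a 1432×818 mm rectangular top, 49 mm thick, top surface at z = 690 mm, supported by four 74×74 mm square legs, each inset 28 mm from the nearest pair of top edges, running from the floor. Four apron rails, 74 mm thick and 107 mm tall, run between adjacent legs with their top edges flush with the underside of the top and their outer faces flush with the legs' outer faces.

B is a spool: two coaxial disc flanges of radius 56 mm and thickness 9 mm, joined by a core cylinder of radius 36 mm and height 276 mm. The lower flange rests on z = 0 and the three cylinders share a vertical axis.

The spool is on top of the table, centred.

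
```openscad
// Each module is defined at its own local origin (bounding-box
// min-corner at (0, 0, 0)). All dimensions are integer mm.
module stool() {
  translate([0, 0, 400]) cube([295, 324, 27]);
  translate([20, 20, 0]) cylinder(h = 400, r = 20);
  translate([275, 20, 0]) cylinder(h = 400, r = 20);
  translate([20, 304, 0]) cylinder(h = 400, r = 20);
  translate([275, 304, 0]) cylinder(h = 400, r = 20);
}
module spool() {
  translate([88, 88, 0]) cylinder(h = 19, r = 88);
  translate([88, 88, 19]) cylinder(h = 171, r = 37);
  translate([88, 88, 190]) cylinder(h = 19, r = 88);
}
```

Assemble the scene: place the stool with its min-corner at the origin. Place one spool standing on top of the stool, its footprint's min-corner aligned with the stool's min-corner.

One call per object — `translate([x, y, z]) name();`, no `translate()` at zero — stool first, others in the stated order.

stool();
translate([0, 0, 427]) spool();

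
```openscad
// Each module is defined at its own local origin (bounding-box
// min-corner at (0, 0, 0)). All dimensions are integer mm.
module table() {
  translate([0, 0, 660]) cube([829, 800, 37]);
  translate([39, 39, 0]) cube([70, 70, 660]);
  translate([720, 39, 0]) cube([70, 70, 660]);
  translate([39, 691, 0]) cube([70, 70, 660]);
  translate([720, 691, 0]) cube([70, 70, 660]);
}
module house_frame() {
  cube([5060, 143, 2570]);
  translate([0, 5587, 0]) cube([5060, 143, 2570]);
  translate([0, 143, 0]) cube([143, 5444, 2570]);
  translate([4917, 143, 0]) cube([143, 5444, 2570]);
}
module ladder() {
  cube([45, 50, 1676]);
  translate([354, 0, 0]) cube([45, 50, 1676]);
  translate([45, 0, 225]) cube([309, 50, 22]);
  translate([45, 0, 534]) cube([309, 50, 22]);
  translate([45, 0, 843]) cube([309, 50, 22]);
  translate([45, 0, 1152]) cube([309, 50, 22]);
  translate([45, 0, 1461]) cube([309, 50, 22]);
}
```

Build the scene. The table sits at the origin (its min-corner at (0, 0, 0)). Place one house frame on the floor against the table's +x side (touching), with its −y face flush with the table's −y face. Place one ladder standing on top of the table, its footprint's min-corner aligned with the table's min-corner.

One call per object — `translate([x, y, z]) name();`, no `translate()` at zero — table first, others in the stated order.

table();
translate([829, 0, 0]) house_frame();
translate([0, 0, 697]) ladder();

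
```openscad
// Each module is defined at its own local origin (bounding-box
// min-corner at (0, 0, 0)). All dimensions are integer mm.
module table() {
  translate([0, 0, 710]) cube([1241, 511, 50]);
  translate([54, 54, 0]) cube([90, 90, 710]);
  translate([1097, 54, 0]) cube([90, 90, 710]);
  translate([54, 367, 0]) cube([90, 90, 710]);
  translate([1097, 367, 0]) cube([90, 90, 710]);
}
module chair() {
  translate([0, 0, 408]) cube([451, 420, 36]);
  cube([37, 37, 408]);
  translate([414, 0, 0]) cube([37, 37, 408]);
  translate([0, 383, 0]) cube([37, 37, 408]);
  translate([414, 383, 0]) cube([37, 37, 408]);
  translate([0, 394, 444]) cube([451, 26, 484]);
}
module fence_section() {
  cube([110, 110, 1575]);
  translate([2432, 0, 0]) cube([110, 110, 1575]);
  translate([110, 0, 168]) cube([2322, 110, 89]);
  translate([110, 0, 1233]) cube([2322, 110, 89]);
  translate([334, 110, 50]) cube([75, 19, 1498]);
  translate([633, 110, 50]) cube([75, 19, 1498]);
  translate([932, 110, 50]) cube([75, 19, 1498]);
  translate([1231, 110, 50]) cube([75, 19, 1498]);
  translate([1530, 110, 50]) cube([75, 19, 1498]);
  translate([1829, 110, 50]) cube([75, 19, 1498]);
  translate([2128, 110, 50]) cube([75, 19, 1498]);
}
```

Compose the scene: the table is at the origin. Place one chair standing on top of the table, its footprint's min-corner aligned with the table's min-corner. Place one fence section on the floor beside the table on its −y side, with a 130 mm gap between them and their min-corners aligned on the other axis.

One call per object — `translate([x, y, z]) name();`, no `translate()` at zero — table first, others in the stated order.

table();
translate([0, 0, 760]) chair();
translate([0, -259, 0]) fence_section();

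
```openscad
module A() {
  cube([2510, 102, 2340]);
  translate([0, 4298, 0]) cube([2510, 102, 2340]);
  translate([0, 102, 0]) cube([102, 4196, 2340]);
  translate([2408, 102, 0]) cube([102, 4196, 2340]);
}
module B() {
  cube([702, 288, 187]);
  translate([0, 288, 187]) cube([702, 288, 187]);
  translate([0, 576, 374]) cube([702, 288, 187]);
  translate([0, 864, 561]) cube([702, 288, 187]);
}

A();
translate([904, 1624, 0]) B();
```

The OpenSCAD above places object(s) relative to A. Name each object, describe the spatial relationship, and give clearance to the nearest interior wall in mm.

Clearances: x = 802, y = 1522; minimum 802 mm.

A is a house frame. B is a staircase. The staircase sits inside the house frame, centred. The clearance to the nearest interior wall is 802 mm.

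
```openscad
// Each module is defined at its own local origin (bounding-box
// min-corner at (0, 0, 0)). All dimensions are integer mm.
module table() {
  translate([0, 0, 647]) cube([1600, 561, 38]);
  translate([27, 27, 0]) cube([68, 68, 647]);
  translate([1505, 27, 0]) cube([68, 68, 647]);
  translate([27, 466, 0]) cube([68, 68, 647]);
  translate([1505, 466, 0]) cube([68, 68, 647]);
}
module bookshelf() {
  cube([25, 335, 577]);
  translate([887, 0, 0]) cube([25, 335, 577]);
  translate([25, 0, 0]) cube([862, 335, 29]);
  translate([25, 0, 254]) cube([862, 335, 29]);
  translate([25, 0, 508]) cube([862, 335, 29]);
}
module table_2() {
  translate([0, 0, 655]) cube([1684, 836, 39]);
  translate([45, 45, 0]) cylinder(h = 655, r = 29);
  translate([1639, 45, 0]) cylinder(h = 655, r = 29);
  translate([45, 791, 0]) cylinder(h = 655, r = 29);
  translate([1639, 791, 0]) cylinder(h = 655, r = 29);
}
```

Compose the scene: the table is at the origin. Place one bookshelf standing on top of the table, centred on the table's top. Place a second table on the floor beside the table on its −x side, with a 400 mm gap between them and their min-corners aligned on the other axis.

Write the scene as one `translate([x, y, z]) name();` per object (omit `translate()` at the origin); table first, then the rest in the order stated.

table();
translate([344, 113, 685]) bookshelf();
translate([-2084, 0, 0]) table_2();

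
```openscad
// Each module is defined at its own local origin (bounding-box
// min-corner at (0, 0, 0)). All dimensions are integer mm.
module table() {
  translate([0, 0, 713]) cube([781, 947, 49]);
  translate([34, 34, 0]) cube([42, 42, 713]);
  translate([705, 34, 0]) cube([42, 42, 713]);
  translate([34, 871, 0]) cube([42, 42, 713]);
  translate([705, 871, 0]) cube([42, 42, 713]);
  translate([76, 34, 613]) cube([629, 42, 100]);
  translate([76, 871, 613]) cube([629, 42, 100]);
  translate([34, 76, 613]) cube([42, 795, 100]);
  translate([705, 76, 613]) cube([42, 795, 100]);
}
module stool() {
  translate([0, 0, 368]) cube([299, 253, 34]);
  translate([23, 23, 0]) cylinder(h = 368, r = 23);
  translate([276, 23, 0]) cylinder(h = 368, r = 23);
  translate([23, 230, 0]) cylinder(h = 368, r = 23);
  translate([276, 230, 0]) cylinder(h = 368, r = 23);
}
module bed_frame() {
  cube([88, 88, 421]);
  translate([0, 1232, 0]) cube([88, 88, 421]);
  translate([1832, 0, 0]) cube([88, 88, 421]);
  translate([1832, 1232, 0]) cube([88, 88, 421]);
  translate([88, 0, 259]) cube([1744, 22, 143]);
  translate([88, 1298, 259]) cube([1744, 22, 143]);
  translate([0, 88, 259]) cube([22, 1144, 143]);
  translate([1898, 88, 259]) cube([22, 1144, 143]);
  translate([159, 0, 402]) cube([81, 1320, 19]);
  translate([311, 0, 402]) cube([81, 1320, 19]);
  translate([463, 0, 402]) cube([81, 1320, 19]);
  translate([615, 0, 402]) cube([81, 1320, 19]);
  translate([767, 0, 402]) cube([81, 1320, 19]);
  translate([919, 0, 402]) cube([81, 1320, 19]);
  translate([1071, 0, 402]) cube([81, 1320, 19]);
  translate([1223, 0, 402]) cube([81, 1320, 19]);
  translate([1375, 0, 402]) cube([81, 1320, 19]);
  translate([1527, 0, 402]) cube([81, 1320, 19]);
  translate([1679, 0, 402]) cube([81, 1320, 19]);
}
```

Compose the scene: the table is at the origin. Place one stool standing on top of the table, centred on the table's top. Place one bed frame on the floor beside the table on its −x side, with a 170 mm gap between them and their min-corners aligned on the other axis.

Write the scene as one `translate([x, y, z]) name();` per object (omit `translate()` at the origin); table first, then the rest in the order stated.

table();
translate([241, 347, 762]) stool();
translate([-2090, 0, 0]) bed_frame();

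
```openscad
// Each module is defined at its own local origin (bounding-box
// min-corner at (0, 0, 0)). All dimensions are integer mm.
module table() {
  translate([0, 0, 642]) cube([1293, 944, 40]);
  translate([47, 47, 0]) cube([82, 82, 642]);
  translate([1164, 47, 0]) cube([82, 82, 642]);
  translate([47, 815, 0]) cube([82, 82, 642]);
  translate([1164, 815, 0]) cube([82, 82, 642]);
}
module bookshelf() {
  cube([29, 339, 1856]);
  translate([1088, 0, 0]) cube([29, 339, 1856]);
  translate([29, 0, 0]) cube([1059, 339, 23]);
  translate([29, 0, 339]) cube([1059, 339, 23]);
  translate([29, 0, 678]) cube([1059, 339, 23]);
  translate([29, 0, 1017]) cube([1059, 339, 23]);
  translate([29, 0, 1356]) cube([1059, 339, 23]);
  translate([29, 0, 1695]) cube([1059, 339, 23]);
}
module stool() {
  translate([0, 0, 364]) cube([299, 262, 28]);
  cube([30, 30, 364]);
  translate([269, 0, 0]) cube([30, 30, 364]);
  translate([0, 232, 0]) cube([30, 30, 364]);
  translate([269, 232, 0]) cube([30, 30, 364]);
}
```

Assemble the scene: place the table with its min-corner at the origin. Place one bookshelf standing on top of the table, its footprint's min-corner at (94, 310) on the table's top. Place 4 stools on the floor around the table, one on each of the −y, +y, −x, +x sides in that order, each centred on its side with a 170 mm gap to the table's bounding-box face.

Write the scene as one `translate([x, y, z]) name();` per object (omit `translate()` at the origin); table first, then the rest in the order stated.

table();
translate([94, 310, 682]) bookshelf();
translate([497, -432, 0]) stool();
translate([497, 1114, 0]) stool();
translate([-469, 341, 0]) stool();
translate([1463, 341, 0]) stool();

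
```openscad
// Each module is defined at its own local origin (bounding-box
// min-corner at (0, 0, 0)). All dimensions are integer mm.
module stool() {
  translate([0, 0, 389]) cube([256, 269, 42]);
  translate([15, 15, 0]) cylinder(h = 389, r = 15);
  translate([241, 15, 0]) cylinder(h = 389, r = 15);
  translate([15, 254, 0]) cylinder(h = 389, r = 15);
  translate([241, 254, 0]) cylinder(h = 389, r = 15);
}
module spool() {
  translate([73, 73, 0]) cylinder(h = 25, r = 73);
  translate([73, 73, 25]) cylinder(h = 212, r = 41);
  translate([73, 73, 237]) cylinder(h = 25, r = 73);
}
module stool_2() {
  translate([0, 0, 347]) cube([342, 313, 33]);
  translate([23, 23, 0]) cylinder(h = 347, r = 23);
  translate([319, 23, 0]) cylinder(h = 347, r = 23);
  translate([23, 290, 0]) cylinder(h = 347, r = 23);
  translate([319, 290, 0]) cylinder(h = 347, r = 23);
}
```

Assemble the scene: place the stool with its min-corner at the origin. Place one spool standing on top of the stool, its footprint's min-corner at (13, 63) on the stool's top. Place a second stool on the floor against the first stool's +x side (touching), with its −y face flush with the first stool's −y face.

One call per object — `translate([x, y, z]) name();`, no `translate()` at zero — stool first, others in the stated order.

stool();
translate([13, 63, 431]) spool();
translate([256, 0, 0]) stool_2();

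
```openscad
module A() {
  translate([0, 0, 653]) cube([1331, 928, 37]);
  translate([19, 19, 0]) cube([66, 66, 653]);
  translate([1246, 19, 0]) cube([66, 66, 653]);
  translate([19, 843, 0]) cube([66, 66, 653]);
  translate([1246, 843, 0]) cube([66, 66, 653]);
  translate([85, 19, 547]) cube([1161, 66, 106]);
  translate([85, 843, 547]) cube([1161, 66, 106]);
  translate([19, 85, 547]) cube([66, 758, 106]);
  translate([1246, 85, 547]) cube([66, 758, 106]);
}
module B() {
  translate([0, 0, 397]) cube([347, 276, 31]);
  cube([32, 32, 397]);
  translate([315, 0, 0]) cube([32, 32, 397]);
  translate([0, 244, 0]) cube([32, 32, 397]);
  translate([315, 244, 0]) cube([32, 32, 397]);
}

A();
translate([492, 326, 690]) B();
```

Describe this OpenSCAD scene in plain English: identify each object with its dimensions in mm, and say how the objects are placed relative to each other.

A is a table with a 1331×928 mm rectangular top, 37 mm thick, top surface at z = 690 mm, supported by four 66×66 mm square legs, each inset 19 mm from the nearest pair of top edges, running from the floor. Four apron rails, 66 mm thick and 106 mm tall, run between adjacent legs with their top edges flush with the underside of the top and their outer faces flush with the legs' outer faces.

B is a simple wooden stool: a rectangular seat 347 mm (x) by 276 mm (y), 31 mm thick, top face at z = 428 mm, on four square legs, each 32×32 mm in cross-section. The legs rest on z = 0, each flush with a corner of the seat.

The stool is on top of the table, centred.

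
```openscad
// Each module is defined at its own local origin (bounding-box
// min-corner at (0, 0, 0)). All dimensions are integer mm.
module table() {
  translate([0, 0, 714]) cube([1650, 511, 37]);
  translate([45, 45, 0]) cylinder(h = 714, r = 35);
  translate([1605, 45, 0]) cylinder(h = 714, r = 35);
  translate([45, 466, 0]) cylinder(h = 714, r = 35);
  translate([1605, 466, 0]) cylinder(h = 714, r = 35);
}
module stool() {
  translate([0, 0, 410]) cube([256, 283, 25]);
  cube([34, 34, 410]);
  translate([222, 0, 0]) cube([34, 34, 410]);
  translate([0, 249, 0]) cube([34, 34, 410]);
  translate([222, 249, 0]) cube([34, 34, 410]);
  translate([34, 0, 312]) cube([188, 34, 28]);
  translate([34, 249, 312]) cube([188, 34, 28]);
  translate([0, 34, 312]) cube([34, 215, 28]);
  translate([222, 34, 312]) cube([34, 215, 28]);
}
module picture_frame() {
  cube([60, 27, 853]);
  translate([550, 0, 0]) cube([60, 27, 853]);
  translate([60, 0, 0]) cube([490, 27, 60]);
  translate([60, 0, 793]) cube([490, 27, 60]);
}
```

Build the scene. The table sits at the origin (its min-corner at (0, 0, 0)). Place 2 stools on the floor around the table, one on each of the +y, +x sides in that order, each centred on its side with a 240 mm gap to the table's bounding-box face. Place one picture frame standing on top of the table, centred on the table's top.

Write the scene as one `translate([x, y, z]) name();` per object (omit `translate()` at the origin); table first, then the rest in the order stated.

table();
translate([697, 751, 0]) stool();
translate([1890, 114, 0]) stool();
translate([520, 242, 751]) picture_frame();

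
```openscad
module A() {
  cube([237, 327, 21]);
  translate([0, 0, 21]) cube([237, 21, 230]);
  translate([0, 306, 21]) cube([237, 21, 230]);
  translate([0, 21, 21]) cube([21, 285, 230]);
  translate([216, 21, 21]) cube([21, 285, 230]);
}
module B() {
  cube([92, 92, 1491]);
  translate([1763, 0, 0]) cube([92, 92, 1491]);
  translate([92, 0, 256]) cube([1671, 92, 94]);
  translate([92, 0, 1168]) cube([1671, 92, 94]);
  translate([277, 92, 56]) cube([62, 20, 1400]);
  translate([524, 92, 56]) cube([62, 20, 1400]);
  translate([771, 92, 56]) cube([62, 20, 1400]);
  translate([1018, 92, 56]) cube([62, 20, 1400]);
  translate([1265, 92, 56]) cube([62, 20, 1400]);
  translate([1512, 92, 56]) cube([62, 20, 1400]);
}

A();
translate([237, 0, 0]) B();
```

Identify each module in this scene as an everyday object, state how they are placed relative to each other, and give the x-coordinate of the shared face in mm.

The open box's +x face and the fence section's −x face are both at x = 237 mm.

A is an open box. B is a fence section. The fence section is against the open box's +x side, with their −y faces flush. The x-coordinate of the shared face is 237 mm.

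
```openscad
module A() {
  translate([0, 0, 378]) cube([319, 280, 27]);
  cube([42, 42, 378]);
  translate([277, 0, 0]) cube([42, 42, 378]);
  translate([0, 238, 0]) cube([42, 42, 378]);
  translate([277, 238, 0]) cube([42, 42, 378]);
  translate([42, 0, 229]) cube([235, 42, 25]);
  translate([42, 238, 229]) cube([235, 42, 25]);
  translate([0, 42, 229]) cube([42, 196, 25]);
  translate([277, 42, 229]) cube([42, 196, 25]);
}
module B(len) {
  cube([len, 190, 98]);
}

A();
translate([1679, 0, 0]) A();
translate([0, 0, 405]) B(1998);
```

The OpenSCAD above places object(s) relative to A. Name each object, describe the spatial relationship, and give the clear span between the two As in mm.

A is a stool. B is a beam. A beam spans the tops of two stools. The clear span between the two stools is 1360 mm.

Second stool starts at x = 1679; first ends at x = 319; clear span = 1679 − 319 = 1360 mm.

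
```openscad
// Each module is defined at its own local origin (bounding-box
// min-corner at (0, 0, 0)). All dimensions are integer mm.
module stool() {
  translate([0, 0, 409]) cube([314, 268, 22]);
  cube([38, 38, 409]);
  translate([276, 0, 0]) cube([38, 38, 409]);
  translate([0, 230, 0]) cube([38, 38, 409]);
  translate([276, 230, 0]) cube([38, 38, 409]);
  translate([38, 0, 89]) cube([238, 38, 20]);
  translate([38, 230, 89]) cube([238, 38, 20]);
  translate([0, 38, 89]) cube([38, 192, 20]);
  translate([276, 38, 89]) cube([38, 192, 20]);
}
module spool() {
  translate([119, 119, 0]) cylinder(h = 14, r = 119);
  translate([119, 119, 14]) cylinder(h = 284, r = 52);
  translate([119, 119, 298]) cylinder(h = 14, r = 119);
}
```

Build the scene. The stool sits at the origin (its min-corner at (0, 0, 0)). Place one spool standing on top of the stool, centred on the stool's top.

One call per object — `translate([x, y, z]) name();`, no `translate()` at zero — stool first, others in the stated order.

stool();
translate([38, 15, 431]) spool();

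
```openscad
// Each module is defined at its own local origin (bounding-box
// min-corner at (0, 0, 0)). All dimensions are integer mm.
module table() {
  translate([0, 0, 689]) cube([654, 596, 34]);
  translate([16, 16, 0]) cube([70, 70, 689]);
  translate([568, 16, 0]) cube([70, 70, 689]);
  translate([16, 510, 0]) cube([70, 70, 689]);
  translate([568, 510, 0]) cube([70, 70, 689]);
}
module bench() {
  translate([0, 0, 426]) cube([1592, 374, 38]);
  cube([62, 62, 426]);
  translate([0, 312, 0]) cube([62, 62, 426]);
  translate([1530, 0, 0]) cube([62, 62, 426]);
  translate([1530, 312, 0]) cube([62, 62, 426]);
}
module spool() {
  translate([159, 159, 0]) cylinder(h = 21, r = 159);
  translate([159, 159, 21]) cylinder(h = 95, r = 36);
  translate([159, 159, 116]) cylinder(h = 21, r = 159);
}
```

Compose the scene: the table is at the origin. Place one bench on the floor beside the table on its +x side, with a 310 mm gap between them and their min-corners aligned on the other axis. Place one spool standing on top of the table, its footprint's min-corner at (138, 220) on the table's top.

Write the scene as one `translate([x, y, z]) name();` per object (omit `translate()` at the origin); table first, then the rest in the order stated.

table();
translate([964, 0, 0]) bench();
translate([138, 220, 723]) spool();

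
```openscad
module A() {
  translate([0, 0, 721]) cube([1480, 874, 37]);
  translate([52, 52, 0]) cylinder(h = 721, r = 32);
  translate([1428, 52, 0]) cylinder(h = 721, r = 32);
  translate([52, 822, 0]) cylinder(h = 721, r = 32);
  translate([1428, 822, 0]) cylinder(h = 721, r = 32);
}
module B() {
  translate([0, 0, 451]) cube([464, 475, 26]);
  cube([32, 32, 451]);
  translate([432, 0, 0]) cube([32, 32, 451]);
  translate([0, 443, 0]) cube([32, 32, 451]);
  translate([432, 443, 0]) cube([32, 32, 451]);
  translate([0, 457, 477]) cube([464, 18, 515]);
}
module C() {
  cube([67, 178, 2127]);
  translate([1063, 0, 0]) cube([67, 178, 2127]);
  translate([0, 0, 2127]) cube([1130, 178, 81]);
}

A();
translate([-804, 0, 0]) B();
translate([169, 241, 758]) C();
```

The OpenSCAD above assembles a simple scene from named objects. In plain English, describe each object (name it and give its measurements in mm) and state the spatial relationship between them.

A is a table: top 1480 mm (x) × 874 mm (y), 37 mm thick, upper face at z = 758 mm, on four round legs of 64 mm diameter, each leg's bounding box inset 20 mm from the nearest pair of top edges, running from z = 0 to the bottom of the top.

B is a chair: 464×475 mm seat, 26 mm thick, top at z = 477 mm, on four 32 mm square corner legs flush with the seat edges. A 18 mm thick backrest slab spans the full seat width, extending 515 mm above the seat top, its back face flush with the seat's +y edge.

C is a door frame. The clear opening is 996 mm wide and 2127 mm high. Two 67 mm wide jambs, 178 mm deep, stand either side of the opening from the floor to the top of the opening. A 81 mm thick head sits across the top of both jambs, spanning the full outside width of the frame.

The chair is on the floor beside the table on its −x side. The door frame is on top of the table.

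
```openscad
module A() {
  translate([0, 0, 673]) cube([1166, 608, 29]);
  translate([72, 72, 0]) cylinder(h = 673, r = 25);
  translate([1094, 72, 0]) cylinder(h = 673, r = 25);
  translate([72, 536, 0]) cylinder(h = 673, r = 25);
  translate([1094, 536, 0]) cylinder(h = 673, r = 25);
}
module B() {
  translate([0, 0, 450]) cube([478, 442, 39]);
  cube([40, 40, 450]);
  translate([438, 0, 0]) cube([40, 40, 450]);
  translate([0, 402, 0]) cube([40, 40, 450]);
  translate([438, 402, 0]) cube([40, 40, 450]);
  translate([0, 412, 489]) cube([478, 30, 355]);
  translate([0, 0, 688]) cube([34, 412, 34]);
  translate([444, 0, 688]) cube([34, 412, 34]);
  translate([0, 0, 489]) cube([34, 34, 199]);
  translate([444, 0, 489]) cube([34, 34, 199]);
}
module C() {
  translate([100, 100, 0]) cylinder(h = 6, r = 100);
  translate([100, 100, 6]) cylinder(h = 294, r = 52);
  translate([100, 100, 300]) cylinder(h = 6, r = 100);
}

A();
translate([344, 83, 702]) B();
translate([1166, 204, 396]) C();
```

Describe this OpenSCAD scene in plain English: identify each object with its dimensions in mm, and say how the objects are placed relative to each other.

A is a rectangular dining table. The top is 1166×608×29 mm with its upper surface at z = 702 mm. It stands on four round legs of 50 mm diameter, each leg's bounding box inset 47 mm from the nearest pair of top edges, running from the floor to the underside of the top.

B is a chair. The seat is a 478×442×39 mm slab with its top at z = 489 mm, on four 40×40 mm corner legs (flush with the seat edges, standing on z = 0). A flat backrest 30 mm thick, 355 mm tall, spans the full seat width and rises from the seat top along its +y edge, rear face flush with the rear of the seat. Two armrests of 34×34 mm section run along each side from the seat's front edge to the front of the backrest, top faces 233 mm above the seat top and outer faces flush with the seat's x-edges; a 34×34 mm post under the front of each armrest stands on the seat at the front corner.

C is a spool: two coaxial disc flanges of radius 100 mm and thickness 6 mm, joined by a core cylinder of radius 52 mm and height 294 mm. The lower flange rests on z = 0 and the three cylinders share a vertical axis.

The chair is on top of the table, centred. The spool is beside the table with their tops flush at z = 702.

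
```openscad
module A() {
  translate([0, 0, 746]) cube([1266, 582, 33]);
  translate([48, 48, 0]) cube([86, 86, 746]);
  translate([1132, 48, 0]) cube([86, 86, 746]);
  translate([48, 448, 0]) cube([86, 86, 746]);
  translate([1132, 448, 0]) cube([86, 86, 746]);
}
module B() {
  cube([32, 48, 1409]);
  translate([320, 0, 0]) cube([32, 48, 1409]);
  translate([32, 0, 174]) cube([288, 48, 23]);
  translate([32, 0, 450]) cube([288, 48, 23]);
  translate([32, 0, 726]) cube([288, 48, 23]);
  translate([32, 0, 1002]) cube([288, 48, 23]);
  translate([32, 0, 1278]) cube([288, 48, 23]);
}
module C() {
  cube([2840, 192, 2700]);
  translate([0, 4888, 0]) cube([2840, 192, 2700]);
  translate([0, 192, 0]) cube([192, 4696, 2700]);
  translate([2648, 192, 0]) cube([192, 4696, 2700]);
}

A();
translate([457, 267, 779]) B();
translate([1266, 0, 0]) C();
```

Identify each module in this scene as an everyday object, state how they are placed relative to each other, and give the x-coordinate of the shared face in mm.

The table's +x face and the house frame's −x face are both at x = 1266 mm.

A is a table. B is a ladder. C is a house frame. The ladder is on top of the table, centred. The house frame is against the table's +x side, with their −y faces flush. The x-coordinate of the shared face is 1266 mm.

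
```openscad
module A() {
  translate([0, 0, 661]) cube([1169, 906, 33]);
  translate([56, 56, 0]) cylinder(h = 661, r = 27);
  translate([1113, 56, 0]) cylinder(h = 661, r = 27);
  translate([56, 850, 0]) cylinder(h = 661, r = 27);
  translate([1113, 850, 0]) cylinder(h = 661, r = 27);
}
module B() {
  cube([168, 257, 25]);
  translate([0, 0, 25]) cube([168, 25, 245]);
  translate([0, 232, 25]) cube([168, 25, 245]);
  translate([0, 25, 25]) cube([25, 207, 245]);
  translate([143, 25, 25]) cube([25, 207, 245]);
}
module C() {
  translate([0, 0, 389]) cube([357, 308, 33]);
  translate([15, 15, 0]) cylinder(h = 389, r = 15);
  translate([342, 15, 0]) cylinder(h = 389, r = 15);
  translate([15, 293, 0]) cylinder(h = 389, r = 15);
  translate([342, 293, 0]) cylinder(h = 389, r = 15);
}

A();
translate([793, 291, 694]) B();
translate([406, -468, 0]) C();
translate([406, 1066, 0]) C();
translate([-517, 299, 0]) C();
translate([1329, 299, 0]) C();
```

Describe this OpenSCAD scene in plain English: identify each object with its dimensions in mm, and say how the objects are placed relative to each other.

A is a table: top 1169 mm (x) × 906 mm (y), 33 mm thick, upper face at z = 694 mm, on four round legs of 54 mm diameter, each leg's bounding box inset 29 mm from the nearest pair of top edges, running from z = 0 to the bottom of the top.

B is an open storage box with external size 168×257×270 mm and wall thickness 25 mm (the base is also 25 mm thick). The base covers the whole footprint; the four walls stand on the base, with the y-facing walls full-width and the x-facing walls fitting between their inner faces.

C is a four-legged stool. The seat is a 357×308×33 mm slab whose top surface is at z = 422 mm; four round legs, each 30 mm in diameter, run from the floor (z = 0) to the underside of the seat, each leg's axis is inset half a diameter from the nearest pair of seat edges (so the leg's bounding box is flush with the corner).

The open box is on top of the table. Four stools sit around the table at the −y, +y, −x, +x sides.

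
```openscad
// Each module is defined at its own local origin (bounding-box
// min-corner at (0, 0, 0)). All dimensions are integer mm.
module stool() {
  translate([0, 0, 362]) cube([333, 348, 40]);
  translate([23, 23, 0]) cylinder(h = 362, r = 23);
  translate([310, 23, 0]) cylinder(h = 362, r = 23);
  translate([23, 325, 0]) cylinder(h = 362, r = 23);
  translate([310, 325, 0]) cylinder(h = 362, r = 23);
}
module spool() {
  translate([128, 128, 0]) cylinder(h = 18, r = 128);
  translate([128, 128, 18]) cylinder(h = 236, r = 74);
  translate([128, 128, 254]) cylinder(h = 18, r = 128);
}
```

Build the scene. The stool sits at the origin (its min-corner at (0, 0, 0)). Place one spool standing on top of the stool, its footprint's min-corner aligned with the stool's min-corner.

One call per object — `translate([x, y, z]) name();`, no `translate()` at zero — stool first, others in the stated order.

stool();
translate([0, 0, 402]) spool();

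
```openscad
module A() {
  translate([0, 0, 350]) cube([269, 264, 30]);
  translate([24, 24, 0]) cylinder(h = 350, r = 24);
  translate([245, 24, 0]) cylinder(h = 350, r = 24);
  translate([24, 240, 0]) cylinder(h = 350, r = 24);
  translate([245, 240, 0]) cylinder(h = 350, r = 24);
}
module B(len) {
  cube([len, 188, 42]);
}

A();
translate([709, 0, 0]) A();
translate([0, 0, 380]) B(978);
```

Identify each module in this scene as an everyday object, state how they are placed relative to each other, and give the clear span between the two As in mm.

A is a stool. B is a beam. A beam spans the tops of two stools. The clear span between the two stools is 440 mm.

Second stool starts at x = 709; first ends at x = 269; clear span = 709 − 269 = 440 mm.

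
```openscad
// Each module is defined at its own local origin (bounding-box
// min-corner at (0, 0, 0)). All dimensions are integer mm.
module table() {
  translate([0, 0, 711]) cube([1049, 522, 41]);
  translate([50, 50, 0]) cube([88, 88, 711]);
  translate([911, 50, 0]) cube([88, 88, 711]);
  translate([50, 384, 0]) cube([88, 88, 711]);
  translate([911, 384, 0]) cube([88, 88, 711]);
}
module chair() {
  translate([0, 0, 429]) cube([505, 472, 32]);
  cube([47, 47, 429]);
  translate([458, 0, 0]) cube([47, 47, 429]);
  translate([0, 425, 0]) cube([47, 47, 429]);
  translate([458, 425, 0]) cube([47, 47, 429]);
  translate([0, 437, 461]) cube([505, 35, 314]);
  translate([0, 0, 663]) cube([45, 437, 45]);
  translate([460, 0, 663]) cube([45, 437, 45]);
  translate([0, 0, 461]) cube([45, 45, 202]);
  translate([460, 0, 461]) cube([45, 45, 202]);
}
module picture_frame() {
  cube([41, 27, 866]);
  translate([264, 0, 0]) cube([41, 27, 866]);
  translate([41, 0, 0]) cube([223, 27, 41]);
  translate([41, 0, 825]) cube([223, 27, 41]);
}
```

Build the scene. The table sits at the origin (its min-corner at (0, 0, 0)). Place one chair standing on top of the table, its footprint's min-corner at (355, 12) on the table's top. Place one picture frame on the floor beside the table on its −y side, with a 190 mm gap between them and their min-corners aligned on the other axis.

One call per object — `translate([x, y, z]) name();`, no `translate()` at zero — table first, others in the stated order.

table();
translate([355, 12, 752]) chair();
translate([0, -217, 0]) picture_frame();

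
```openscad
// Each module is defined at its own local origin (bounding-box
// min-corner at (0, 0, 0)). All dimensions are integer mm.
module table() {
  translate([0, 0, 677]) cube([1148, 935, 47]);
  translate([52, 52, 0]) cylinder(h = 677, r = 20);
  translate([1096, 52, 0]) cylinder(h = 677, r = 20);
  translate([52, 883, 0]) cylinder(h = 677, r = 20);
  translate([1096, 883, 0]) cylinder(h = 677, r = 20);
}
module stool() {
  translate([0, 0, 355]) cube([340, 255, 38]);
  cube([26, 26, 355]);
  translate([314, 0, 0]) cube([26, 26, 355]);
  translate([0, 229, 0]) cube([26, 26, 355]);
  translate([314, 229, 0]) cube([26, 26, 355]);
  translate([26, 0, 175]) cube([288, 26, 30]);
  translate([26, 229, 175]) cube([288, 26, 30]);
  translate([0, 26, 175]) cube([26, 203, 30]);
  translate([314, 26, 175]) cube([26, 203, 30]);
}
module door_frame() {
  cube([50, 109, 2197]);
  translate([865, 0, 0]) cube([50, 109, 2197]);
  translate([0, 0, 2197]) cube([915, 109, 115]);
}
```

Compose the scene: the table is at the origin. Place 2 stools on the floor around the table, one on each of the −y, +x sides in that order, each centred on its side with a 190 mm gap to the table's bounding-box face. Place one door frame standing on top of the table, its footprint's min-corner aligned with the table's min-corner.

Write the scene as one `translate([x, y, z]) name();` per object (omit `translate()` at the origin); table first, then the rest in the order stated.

table();
translate([404, -445, 0]) stool();
translate([1338, 340, 0]) stool();
translate([0, 0, 724]) door_frame();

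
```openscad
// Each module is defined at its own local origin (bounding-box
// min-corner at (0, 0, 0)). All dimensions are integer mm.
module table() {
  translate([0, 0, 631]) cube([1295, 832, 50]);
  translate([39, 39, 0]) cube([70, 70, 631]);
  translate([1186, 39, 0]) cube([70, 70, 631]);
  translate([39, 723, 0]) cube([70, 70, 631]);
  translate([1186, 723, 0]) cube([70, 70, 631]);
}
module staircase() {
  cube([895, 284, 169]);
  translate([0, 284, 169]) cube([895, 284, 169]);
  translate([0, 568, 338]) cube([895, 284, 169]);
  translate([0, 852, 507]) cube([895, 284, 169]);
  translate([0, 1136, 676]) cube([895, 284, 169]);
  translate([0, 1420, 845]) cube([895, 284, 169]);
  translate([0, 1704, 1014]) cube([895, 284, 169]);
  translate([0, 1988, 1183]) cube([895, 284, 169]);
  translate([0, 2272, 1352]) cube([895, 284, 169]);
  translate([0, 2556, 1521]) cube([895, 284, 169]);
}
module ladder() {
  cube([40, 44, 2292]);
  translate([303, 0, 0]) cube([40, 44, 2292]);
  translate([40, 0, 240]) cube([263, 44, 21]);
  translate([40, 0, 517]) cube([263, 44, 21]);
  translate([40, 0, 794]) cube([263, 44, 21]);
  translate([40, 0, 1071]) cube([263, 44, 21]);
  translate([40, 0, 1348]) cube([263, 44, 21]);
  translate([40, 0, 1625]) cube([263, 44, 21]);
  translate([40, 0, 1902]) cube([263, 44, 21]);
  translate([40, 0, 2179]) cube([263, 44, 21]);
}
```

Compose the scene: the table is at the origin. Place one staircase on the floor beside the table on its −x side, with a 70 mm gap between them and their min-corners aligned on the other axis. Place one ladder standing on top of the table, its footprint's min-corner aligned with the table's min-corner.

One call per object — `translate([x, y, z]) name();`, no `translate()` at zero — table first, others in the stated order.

table();
translate([-965, 0, 0]) staircase();
translate([0, 0, 681]) ladder();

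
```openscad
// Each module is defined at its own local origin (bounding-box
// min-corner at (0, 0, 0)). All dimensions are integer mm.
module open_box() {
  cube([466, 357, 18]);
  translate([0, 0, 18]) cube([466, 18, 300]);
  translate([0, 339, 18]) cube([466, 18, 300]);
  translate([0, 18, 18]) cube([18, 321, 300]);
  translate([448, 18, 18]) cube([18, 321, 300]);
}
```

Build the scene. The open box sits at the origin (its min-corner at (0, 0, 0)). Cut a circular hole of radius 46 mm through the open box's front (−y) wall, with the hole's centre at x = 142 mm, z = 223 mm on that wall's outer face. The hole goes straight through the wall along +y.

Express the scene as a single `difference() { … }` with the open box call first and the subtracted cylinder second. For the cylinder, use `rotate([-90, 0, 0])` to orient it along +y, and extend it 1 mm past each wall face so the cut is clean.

difference() {
  open_box();
  translate([142, -1, 223]) rotate([-90, 0, 0]) cylinder(h = 20, r = 46);
}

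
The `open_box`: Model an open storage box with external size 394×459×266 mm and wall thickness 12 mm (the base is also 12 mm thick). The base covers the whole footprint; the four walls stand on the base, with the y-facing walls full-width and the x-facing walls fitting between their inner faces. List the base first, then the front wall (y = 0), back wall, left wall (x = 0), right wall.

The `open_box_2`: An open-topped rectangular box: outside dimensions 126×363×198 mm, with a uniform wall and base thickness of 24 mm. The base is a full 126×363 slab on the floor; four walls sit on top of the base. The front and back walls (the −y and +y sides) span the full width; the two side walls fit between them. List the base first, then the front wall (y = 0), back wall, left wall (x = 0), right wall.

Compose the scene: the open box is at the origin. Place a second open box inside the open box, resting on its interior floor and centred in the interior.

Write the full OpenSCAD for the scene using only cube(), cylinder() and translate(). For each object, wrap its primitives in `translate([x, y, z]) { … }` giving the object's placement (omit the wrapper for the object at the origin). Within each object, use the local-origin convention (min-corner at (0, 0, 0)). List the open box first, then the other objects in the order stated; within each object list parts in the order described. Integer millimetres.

cube([394, 459, 12]);
translate([0, 0, 12]) cube([394, 12, 254]);
translate([0, 447, 12]) cube([394, 12, 254]);
translate([0, 12, 12]) cube([12, 435, 254]);
translate([382, 12, 12]) cube([12, 435, 254]);
translate([134, 48, 12]) {
  cube([126, 363, 24]);
  translate([0, 0, 24]) cube([126, 24, 174]);
  translate([0, 339, 24]) cube([126, 24, 174]);
  translate([0, 24, 24]) cube([24, 315, 174]);
  translate([102, 24, 24]) cube([24, 315, 174]);
}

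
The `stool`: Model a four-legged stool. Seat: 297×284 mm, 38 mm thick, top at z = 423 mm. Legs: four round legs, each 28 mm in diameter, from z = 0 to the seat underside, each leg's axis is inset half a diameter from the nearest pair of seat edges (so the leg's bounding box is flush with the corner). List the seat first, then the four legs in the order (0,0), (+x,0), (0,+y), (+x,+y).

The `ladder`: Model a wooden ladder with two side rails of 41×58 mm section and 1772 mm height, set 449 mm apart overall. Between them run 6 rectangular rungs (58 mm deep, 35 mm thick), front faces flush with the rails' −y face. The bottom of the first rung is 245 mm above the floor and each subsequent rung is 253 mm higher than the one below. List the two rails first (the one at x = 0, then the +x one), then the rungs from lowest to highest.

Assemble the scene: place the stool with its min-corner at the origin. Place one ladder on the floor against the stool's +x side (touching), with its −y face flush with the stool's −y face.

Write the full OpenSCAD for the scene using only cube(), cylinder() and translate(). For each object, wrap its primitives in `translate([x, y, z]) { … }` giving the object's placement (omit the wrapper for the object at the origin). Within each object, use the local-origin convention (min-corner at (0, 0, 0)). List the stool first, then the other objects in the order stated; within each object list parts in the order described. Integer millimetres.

translate([0, 0, 385]) cube([297, 284, 38]);
translate([14, 14, 0]) cylinder(h = 385, r = 14);
translate([283, 14, 0]) cylinder(h = 385, r = 14);
translate([14, 270, 0]) cylinder(h = 385, r = 14);
translate([283, 270, 0]) cylinder(h = 385, r = 14);
translate([297, 0, 0]) {
  cube([41, 58, 1772]);
  translate([408, 0, 0]) cube([41, 58, 1772]);
  translate([41, 0, 245]) cube([367, 58, 35]);
  translate([41, 0, 498]) cube([367, 58, 35]);
  translate([41, 0, 751]) cube([367, 58, 35]);
  translate([41, 0, 1004]) cube([367, 58, 35]);
  translate([41, 0, 1257]) cube([367, 58, 35]);
  translate([41, 0, 1510]) cube([367, 58, 35]);
}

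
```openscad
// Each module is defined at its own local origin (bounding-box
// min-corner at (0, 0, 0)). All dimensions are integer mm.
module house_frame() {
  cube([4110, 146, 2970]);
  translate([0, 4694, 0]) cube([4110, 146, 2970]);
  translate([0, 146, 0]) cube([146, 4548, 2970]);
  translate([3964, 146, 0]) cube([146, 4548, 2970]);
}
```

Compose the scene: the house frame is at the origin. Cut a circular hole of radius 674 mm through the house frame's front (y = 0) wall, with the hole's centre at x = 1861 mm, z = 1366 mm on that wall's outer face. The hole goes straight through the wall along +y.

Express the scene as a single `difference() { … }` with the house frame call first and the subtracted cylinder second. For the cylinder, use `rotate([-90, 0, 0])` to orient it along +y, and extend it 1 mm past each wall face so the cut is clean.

difference() {
  house_frame();
  translate([1861, -1, 1366]) rotate([-90, 0, 0]) cylinder(h = 148, r = 674);
}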